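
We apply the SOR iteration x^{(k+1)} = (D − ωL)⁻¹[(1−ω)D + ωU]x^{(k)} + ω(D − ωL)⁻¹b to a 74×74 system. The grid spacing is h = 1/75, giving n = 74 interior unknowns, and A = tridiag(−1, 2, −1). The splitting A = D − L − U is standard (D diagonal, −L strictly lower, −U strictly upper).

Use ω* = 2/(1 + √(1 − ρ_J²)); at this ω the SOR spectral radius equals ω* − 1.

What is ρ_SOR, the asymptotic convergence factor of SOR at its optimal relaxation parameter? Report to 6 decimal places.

ρ_SOR = 0.919615

spectrum of D⁻¹(L+U) = {cos(kπ/75) : 1≤k≤74}; ρ_J = cos(π/75) = 0.999123.
1 − cos²(π/75) = sin²(π/75) ⇒ √(1−ρ_J²) = sin(π/75) = 0.0418757.
ω* = 2/(1+0.0418757) = 1.919615
ρ(B_{ω*}) = ω*−1 = 0.919615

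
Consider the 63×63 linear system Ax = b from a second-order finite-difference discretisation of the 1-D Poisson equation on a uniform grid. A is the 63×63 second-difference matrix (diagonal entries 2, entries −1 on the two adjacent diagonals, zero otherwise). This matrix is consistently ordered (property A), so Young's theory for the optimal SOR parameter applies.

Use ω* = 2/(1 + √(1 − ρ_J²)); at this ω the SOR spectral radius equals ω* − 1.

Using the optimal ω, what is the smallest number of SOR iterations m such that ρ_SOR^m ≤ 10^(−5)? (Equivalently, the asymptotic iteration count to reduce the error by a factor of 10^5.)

m = 118

[ρ_J] n=63: ρ(B_J) = cos(π/(n+1)) = cos(π/64) = 0.9987955.
√(1−ρ_J²) = |sin(π/64)| = 0.0490677
So ω* = 2/1.0490677 = 1.9064547 (Young).
At ω = 1.9064547 every |λ(B_ω)| = ω−1, so ρ_SOR = 0.9064547.
(0.9064547)^m ≤ 10^{−5}  ⇒  m·ln(0.9064547) ≤ −5·ln10  ⇒  m ≥ 117.222  ⇒  m = 118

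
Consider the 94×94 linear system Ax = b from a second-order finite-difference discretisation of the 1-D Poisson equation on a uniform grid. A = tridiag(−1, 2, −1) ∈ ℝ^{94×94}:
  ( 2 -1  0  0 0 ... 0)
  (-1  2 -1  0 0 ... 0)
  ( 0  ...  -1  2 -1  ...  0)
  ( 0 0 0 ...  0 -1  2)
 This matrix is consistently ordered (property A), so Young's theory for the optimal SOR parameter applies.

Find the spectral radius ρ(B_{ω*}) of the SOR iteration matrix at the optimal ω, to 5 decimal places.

n=94: λ(B_J) = 1 − λ(A)/2 = cos(kπ/95); k=1 gives ρ_J = 0.99945.
1 − cos²(π/95) = sin²(π/95) ⇒ √(1−ρ_J²) = sin(π/95) = 0.033063.
ω* = 2/(1 + 0.033063) = 2/1.033063 = 1.93599.
ρ_SOR = ω* − 1 ≈ 0.93599.

ρ_SOR = 0.93599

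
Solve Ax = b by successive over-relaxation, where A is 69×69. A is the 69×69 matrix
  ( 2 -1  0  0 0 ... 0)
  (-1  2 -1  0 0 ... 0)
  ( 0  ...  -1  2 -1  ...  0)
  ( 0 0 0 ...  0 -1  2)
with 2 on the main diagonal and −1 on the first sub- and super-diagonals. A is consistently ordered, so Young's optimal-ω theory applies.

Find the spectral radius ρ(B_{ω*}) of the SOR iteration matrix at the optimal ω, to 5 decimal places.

ρ_SOR = 0.91412

spectrum of D⁻¹(L+U) = {cos(kπ/70) : 1≤k≤69}; ρ_J = cos(π/70) = 0.99899.
root = sin(π/70) = 0.044865  (since 1−cos² = sin²).
So ω* = 2/1.044865 = 1.91412 (Young).
and ρ(B_{ω*}) = 1.91412 − 1 = 0.91412.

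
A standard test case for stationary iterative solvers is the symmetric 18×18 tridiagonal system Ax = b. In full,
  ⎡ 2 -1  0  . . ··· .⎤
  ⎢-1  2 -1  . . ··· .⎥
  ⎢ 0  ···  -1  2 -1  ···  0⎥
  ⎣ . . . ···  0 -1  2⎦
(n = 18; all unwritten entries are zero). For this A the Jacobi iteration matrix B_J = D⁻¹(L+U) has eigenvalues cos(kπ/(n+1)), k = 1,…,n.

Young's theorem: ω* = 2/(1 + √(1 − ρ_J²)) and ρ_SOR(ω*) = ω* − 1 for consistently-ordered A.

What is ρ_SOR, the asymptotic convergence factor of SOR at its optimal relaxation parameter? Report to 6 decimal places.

n=18: λ(B_J) = 1 − λ(A)/2 = cos(kπ/19); k=1 gives ρ_J = 0.986361.
1 − cos²(π/19) = sin²(π/19) ⇒ √(1−ρ_J²) = sin(π/19) = 0.1645946.
ω* = 2/(1+0.1645946) = 1.717336
[ρ_SOR] ω* − 1 = 0.717336.

ρ_SOR = 0.717336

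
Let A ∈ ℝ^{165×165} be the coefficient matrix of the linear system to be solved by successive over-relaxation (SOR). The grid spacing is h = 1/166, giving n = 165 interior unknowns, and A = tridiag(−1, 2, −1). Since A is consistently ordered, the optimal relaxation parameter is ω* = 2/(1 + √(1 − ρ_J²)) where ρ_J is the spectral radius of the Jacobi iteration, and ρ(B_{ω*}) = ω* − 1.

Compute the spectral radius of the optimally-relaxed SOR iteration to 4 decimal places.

ρ_J = max_k |cos(kπ/166)| = cos(π/166) = 0.9998
root = sin(π/166) = 0.01892  (since 1−cos² = sin²).
Then 2/(1+√(1−ρ_J²)) = 2/(1+0.01892); ω* = 2/1.01892 = 1.9629.
and ρ(B_{ω*}) = 1.9629 − 1 = 0.9629.

ρ_SOR = 0.9629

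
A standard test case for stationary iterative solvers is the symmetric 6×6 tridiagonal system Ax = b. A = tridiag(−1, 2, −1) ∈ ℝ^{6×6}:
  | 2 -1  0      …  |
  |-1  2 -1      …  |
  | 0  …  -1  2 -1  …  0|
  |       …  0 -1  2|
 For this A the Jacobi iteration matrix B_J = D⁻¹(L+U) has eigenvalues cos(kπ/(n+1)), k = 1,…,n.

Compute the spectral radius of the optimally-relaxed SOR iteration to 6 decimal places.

ρ_SOR = 0.394813

B_J for the 6×6 system has eigenvalues cos(kπ/7); ρ_J = cos(π/7) = 0.900969.
√(1 − cos²(π/7)) = sin(π/7) ≈ 0.4338837.
[ω*] 2 ÷ (1 + 0.4338837) = 2 ÷ 1.4338837 = 1.394813.
ρ(B_{ω*}) = ω*−1 = 0.394813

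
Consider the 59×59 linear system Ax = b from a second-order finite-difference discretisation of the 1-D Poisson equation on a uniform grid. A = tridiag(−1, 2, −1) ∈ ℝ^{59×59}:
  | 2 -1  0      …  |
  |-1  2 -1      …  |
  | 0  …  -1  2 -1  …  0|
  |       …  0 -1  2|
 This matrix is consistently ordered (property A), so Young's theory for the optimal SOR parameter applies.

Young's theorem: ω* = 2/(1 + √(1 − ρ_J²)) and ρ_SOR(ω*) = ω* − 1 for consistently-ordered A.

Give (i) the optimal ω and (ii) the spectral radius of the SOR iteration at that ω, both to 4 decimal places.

ω* = 1.9005, ρ_SOR = 0.9005

B_J for the 59×59 system has eigenvalues cos(kπ/60); ρ_J = cos(π/60) = 0.9986.
√(1 − cos²(π/60)) = sin(π/60) ≈ 0.05234.
[ω*] 2 ÷ (1 + 0.05234) = 2 ÷ 1.05234 = 1.9005.
ρ_SOR = ω* − 1 ≈ 0.9005.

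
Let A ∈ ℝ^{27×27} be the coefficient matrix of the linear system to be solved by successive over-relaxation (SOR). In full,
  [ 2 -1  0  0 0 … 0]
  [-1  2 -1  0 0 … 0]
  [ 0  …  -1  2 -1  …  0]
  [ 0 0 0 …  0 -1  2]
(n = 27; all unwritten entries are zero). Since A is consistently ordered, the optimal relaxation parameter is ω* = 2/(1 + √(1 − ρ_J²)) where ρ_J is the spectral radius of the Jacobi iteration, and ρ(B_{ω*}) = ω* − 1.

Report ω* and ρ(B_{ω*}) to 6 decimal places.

ω* = 1.798619, ρ_SOR = 0.798619

n=27: λ(B_J) = 1 − λ(A)/2 = cos(kπ/28); k=1 gives ρ_J = 0.993712.
√(1 − cos²(π/28)) = sin(π/28) ≈ 0.1119645.
ω* = 2/(1 + 0.1119645) = 2/1.1119645 = 1.798619.
[ρ_SOR] ω* − 1 = 0.798619.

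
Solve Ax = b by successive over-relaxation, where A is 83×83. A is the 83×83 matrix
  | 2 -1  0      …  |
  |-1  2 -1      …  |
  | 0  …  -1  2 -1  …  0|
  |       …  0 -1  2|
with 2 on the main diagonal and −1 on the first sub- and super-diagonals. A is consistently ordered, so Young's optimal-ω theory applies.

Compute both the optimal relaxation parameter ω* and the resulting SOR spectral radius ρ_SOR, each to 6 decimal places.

ω* = 1.927913, ρ_SOR = 0.927913

n=83: λ(B_J) = 1 − λ(A)/2 = cos(kπ/84); k=1 gives ρ_J = 0.999301.
√(1 − cos²(π/84)) = sin(π/84) ≈ 0.0373912.
[ω*] 2 ÷ (1 + 0.0373912) = 2 ÷ 1.0373912 = 1.927913.
ρ_SOR = ω* − 1 ≈ 0.927913.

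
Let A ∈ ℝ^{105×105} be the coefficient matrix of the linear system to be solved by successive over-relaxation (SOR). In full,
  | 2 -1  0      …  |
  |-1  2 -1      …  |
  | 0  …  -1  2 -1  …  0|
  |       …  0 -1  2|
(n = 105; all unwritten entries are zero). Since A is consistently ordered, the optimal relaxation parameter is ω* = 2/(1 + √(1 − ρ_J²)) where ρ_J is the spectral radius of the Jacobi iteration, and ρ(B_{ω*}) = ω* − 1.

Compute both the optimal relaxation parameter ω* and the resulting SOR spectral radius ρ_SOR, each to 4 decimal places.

B_J for the 105×105 system has eigenvalues cos(kπ/106); ρ_J = cos(π/106) = 0.9996.
√(1−ρ_J²) simplifies to sin(π/106) = 0.02963.
ω* = 2/(1 + 0.02963) = 2/1.02963 = 1.9424.
ρ_SOR = ω* − 1 = 1.9424 − 1 = 0.9424.

ω* = 1.9424, ρ_SOR = 0.9424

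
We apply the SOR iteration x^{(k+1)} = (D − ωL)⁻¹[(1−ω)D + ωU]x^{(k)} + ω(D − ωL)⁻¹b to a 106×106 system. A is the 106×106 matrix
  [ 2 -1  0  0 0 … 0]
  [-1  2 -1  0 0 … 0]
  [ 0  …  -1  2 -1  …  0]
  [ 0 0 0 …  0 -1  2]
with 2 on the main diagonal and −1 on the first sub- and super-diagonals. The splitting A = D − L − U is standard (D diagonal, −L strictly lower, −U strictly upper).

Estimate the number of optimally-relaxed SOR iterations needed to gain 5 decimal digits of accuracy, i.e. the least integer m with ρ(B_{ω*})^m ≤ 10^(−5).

m = 197

B_J for the 106×106 system has eigenvalues cos(kπ/107); ρ_J = cos(π/107) = 0.9995690.
√(1−ρ_J²) simplifies to sin(π/107) = 0.0293565.
ω* = 2 / (1 + 0.0293565) = 2 / 1.0293565 ≈ 1.9429615.
ρ(B_{ω*}) = ω*−1 = 0.9429615
ρ_SOR^m ≤ 10^(−5) ⇔ m ≥ 5·ln10/(−ln 0.9429615) = 11.5129/0.0587298 = 196.032; m = ⌈196.032⌉ = 197.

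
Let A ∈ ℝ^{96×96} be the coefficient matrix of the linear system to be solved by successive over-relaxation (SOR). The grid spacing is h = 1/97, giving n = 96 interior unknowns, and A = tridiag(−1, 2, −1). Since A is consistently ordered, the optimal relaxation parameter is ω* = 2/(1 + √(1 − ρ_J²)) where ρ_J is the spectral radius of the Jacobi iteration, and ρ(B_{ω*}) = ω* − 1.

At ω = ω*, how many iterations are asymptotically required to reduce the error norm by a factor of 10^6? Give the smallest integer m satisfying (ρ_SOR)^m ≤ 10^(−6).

n=96: λ(B_J) = 1 − λ(A)/2 = cos(kπ/97); k=1 gives ρ_J = 0.9994756.
√(1 − cos²(π/97)) = sin(π/97) ≈ 0.0323819.
Young: ω* = 2/(1+√(1−ρ_J²)) = 2/(1+0.0323819) = 2/1.0323819 = 1.9372676.
ρ_SOR = ω* − 1 = 1.9372676 − 1 = 0.9372676.
Need (0.9372676)^m ≤ 10^(−6): m ≥ 6·ln10/|ln 0.9372676| = 13.8155/0.0647864 = 213.247 ⇒ m = 214.

m = 214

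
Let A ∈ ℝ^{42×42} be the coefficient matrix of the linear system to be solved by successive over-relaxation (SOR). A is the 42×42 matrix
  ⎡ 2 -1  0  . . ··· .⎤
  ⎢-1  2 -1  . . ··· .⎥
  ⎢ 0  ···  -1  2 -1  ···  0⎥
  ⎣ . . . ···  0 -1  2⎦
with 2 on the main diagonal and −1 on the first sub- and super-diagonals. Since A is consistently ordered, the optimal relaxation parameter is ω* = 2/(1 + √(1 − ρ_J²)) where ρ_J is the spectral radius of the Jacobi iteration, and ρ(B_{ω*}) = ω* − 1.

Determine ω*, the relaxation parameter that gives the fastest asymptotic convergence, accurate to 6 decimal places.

ω* = 1.863941

½·tridiag(1,0,1) at n=42: λ_k = cos(kπ/43); max |λ| at k=1 ⇒ ρ_J = cos(π/43) ≈ 0.997332.
1 − cos²(π/43) = sin²(π/43) ⇒ √(1−ρ_J²) = sin(π/43) = 0.0729953.
Young: ω* = 2/(1+√(1−ρ_J²)) = 2/(1+0.0729953) = 2/1.0729953 = 1.863941.
and ρ(B_{ω*}) = 1.863941 − 1 = 0.863941.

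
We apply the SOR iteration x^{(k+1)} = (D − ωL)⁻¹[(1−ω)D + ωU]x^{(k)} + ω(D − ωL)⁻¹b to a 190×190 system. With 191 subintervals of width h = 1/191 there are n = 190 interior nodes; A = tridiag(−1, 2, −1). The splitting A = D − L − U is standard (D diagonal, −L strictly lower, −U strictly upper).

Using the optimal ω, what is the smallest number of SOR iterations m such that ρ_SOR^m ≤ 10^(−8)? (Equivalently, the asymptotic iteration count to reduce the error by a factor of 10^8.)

B_J for the 190×190 system has eigenvalues cos(kπ/191); ρ_J = cos(π/191) = 0.9998647.
√(1−ρ_J²) = |sin(π/191)| = 0.0164474
ω* = 2/(1 + 0.0164474) = 2/1.0164474 = 1.9676375.
[ρ_SOR] ω* − 1 = 0.9676375.
For 8 digits: m = 8·ln10 / (−ln 0.9676375) = 18.4207/0.0328977 = 559.939; round up → m = 560.

m = 560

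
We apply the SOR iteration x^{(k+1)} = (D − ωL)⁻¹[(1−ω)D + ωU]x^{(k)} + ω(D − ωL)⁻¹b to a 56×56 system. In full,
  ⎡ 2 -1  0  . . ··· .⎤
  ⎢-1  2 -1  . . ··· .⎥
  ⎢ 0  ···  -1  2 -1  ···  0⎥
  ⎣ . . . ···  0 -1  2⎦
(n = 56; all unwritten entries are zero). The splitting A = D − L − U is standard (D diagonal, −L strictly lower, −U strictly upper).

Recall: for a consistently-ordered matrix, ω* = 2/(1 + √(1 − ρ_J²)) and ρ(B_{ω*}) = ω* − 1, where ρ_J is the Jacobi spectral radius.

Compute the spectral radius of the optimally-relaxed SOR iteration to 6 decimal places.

ρ_SOR = 0.895577

n=56: λ(B_J) = 1 − λ(A)/2 = cos(kπ/57); k=1 gives ρ_J = 0.998482.
√(1−ρ_J²) = |sin(π/57)| = 0.0550878
ω* = 2 / (1 + 0.0550878) = 2 / 1.0550878 ≈ 1.895577.
ρ(B_{ω*}) = ω*−1 = 0.895577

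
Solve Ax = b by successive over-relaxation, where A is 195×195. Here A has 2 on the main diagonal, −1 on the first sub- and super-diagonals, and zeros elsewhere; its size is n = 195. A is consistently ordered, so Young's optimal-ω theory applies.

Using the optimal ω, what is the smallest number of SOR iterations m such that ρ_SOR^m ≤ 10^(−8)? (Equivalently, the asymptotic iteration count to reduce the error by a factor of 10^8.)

ρ_J = max_k |cos(kπ/196)| = cos(π/196) = 0.9998715
√(1−ρ_J²) simplifies to sin(π/196) = 0.0160278.
Then 2/(1+√(1−ρ_J²)) = 2/(1+0.0160278); ω* = 2/1.0160278 = 1.9684501.
[ρ_SOR] ω* − 1 = 0.9684501.
m ≥ 8·ln10 / (−ln 0.9684501) = 574.600; smallest integer m = 575.

m = 575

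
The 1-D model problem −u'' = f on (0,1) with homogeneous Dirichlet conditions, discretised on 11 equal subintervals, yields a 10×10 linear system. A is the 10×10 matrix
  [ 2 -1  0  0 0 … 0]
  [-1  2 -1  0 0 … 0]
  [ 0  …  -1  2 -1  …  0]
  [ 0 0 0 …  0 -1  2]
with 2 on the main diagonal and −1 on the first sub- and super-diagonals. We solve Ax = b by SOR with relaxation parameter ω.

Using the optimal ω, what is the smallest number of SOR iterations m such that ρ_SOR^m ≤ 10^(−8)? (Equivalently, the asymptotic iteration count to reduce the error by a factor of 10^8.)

B_J for the 10×10 system has eigenvalues cos(kπ/11); ρ_J = cos(π/11) = 0.9594930.
√(1−ρ_J²) simplifies to sin(π/11) = 0.2817326.
ω* = 2 / (1 + 0.2817326) = 2 / 1.2817326 ≈ 1.5603879.
ρ(B_{ω*}) = ω*−1 = 0.5603879
8·ln10 = 18.4207; −ln(0.5603879) = 0.579126; m = ⌈18.4207/0.579126⌉ = ⌈31.808⌉ = 32.

m = 32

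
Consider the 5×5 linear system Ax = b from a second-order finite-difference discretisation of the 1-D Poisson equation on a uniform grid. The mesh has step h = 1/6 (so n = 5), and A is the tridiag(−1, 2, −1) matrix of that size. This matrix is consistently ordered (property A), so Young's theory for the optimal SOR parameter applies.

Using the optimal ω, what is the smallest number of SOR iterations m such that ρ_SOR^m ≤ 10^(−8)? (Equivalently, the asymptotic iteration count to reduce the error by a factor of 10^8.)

m = 17

ρ_J = max_k |cos(kπ/6)| = cos(π/6) = 0.8660254
√(1−ρ_J²) simplifies to sin(π/6) = 0.5000000.
ω* = 2 / (1 + 0.5000000) = 2 / 1.5000000 ≈ 1.3333333.
ρ(B_{ω*}) = ω*−1 = 0.3333333
Need (0.3333333)^m ≤ 10^(−8): m ≥ 8·ln10/|ln 0.3333333| = 18.4207/1.09861 = 16.767 ⇒ m = 17.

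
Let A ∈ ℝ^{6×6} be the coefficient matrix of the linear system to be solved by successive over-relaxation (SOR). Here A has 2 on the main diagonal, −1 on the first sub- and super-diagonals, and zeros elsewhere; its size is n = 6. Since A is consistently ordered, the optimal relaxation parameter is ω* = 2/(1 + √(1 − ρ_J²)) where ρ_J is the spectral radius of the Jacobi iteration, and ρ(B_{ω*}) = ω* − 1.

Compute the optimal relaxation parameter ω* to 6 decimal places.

ω* = 1.394813

[ρ_J] n=6: ρ(B_J) = cos(π/(n+1)) = cos(π/7) = 0.900969.
√(1−ρ_J²) = |sin(π/7)| = 0.4338837
Young: ω* = 2/(1+√(1−ρ_J²)) = 2/(1+0.4338837) = 2/1.4338837 = 1.394813.
ρ(B_{ω*}) = ω*−1 = 0.394813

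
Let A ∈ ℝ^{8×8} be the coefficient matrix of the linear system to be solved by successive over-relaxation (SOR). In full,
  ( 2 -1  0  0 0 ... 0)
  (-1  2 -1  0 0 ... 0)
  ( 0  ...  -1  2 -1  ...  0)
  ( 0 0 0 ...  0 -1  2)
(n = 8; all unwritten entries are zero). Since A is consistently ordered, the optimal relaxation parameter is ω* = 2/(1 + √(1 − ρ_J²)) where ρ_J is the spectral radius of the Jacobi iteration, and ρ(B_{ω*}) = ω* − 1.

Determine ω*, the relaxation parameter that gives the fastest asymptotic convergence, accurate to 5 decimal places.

ρ_J = max_k |cos(kπ/9)| = cos(π/9) = 0.93969
root = sin(π/9) = 0.342020  (since 1−cos² = sin²).
Then 2/(1+√(1−ρ_J²)) = 2/(1+0.342020); ω* = 2/1.342020 = 1.49029.
and ρ(B_{ω*}) = 1.49029 − 1 = 0.49029.

ω* = 1.49029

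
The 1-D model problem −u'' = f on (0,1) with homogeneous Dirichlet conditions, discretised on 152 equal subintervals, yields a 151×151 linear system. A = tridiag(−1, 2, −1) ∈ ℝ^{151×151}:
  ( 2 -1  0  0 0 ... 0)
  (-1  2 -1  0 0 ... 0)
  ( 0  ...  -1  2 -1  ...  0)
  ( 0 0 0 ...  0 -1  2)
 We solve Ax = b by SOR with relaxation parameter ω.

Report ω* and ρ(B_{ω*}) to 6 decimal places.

[ρ_J] n=151: ρ(B_J) = cos(π/(n+1)) = cos(π/152) = 0.999786.
√(1−ρ_J²) simplifies to sin(π/152) = 0.0206669.
ω* = 2 / (1 + 0.0206669) = 2 / 1.0206669 ≈ 1.959503.
ρ_SOR = ω* − 1 ≈ 0.959503.

ω* = 1.959503, ρ_SOR = 0.959503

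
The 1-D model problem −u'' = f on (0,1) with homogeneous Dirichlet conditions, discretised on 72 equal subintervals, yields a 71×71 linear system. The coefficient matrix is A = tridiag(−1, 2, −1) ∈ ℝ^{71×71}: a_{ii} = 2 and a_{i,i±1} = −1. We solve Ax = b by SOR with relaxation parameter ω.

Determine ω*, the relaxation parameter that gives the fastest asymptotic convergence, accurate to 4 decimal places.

ω* = 1.9164

[ρ_J] n=71: ρ(B_J) = cos(π/(n+1)) = cos(π/72) = 0.9990.
root = sin(π/72) = 0.04362  (since 1−cos² = sin²).
So ω* = 2/1.04362 = 1.9164 (Young).
ρ(B_{ω*}) = ω*−1 = 0.9164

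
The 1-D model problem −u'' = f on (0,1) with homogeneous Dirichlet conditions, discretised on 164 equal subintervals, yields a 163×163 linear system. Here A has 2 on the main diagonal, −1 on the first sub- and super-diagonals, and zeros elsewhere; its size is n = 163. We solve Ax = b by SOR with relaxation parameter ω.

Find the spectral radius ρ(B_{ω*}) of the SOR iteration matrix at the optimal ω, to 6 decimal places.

ρ_SOR = 0.962410

[ρ_J] n=163: ρ(B_J) = cos(π/(n+1)) = cos(π/164) = 0.999817.
√(1−ρ_J²) simplifies to sin(π/164) = 0.0191549.
ω* = 2/(1 + 0.0191549) = 2/1.0191549 = 1.962410.
ρ_SOR = ω* − 1 = 1.962410 − 1 = 0.962410.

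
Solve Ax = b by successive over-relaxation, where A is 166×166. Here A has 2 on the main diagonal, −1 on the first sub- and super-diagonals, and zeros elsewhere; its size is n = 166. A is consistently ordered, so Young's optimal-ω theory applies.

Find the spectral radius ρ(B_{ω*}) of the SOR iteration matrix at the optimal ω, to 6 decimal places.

With n=166, ρ(Jacobi) = cos(π/167) = 0.999823.
√(1 − cos²(π/167)) = sin(π/167) ≈ 0.0188108.
Young: ω* = 2/(1+√(1−ρ_J²)) = 2/(1+0.0188108) = 2/1.0188108 = 1.963073.
ρ_SOR = ω* − 1 ≈ 0.963073.

ρ_SOR = 0.963073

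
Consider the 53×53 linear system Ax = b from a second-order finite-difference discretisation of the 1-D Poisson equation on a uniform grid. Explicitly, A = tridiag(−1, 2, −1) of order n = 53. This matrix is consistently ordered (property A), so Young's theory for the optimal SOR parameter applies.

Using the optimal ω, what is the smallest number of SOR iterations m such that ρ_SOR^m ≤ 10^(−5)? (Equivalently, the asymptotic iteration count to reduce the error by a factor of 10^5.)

m = 99

[ρ_J] n=53: ρ(B_J) = cos(π/(n+1)) = cos(π/54) = 0.9983082.
√(1 − cos²(π/54)) = sin(π/54) ≈ 0.0581448.
ω* = 2 / (1 + 0.0581448) = 2 / 1.0581448 ≈ 1.8901005.
Hence ρ(B_{ω*}) = 1.8901005 − 1 = 0.8901005.
m ≥ 5·ln10 / (−ln 0.8901005) = 98.890; smallest integer m = 99.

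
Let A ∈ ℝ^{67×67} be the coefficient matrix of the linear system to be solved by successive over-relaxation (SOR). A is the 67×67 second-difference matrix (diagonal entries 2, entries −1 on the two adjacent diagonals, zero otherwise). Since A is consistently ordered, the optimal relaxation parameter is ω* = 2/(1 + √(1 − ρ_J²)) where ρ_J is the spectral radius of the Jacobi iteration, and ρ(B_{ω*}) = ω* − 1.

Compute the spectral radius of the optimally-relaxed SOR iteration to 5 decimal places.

ρ_SOR = 0.91171

ρ_J = max_k |cos(kπ/68)| = cos(π/68) = 0.99893
1 − cos²(π/68) = sin²(π/68) ⇒ √(1−ρ_J²) = sin(π/68) = 0.046183.
Then 2/(1+√(1−ρ_J²)) = 2/(1+0.046183); ω* = 2/1.046183 = 1.91171.
ρ_SOR = ω* − 1 ≈ 0.91171.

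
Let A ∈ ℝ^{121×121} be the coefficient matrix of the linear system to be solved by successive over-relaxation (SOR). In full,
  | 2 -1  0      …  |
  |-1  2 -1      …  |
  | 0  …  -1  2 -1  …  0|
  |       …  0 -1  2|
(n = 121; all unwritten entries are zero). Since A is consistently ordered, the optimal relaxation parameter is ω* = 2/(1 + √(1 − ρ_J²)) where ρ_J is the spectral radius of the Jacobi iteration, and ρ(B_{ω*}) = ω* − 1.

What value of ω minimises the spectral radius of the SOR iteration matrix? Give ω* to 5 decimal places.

n=121: λ(B_J) = 1 − λ(A)/2 = cos(kπ/122); k=1 gives ρ_J = 0.99967.
root = sin(π/122) = 0.025748  (since 1−cos² = sin²).
[ω*] 2 ÷ (1 + 0.025748) = 2 ÷ 1.025748 = 1.94980.
and ρ(B_{ω*}) = 1.94980 − 1 = 0.94980.

ω* = 1.94980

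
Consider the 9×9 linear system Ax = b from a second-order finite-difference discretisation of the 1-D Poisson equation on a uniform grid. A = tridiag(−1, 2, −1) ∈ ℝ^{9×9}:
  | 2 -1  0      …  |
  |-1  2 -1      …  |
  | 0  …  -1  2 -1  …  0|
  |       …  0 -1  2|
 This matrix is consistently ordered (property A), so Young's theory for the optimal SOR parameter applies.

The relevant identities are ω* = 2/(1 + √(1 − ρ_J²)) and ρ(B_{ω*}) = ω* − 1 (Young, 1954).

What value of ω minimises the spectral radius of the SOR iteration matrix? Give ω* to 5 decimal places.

With n=9, ρ(Jacobi) = cos(π/10) = 0.95106.
√(1−ρ_J²) simplifies to sin(π/10) = 0.309017.
ω* = 2 / (1 + 0.309017) = 2 / 1.309017 ≈ 1.52786.
and ρ(B_{ω*}) = 1.52786 − 1 = 0.52786.

ω* = 1.52786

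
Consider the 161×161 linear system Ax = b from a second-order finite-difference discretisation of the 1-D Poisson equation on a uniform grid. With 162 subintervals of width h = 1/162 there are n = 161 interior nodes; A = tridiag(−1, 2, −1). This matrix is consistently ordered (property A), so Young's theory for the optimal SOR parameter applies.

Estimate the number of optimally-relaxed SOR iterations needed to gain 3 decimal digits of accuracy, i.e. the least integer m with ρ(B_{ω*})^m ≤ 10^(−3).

B_J for the 161×161 system has eigenvalues cos(kπ/162); ρ_J = cos(π/162) = 0.9998120.
root = sin(π/162) = 0.0193913  (since 1−cos² = sin²).
Then 2/(1+√(1−ρ_J²)) = 2/(1+0.0193913); ω* = 2/1.0193913 = 1.9619551.
ρ_SOR = ω* − 1 ≈ 0.9619551.
Need (0.9619551)^m ≤ 10^(−3): m ≥ 3·ln10/|ln 0.9619551| = 6.90776/0.0387875 = 178.092 ⇒ m = 179.

m = 179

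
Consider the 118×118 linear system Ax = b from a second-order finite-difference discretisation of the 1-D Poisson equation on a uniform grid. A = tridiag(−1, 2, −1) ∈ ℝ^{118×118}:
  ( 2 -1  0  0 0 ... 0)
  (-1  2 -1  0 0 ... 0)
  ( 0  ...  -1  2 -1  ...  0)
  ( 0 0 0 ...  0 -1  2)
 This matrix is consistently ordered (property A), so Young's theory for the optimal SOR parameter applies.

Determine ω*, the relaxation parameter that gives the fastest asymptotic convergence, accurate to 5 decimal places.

[ρ_J] n=118: ρ(B_J) = cos(π/(n+1)) = cos(π/119) = 0.99965.
1 − cos²(π/119) = sin²(π/119) ⇒ √(1−ρ_J²) = sin(π/119) = 0.026397.
ω* = 2/(1 + 0.026397) = 2/1.026397 = 1.94856.
ρ(B_{ω*}) = ω*−1 = 0.94856

ω* = 1.94856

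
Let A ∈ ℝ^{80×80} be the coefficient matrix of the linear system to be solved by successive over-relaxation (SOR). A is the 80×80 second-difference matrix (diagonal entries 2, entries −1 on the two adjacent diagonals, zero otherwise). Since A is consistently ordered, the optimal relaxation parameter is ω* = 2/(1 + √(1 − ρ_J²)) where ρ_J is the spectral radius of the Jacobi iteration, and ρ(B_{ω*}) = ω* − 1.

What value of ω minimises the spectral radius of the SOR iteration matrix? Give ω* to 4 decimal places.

ω* = 1.9253

[ρ_J] n=80: ρ(B_J) = cos(π/(n+1)) = cos(π/81) = 0.9992.
√(1−ρ_J²) simplifies to sin(π/81) = 0.03878.
So ω* = 2/1.03878 = 1.9253 (Young).
and ρ(B_{ω*}) = 1.9253 − 1 = 0.9253.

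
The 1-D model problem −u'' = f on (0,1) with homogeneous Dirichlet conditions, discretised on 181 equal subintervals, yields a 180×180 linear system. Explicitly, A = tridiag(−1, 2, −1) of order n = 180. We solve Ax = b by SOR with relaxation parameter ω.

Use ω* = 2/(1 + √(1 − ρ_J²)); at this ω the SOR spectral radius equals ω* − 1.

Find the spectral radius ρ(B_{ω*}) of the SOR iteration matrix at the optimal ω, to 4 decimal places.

[ρ_J] n=180: ρ(B_J) = cos(π/(n+1)) = cos(π/181) = 0.9998.
1 − cos²(π/181) = sin²(π/181) ⇒ √(1−ρ_J²) = sin(π/181) = 0.01736.
ω* = 2/(1 + 0.01736) = 2/1.01736 = 1.9659.
ρ(B_{ω*}) = ω*−1 = 0.9659

ρ_SOR = 0.9659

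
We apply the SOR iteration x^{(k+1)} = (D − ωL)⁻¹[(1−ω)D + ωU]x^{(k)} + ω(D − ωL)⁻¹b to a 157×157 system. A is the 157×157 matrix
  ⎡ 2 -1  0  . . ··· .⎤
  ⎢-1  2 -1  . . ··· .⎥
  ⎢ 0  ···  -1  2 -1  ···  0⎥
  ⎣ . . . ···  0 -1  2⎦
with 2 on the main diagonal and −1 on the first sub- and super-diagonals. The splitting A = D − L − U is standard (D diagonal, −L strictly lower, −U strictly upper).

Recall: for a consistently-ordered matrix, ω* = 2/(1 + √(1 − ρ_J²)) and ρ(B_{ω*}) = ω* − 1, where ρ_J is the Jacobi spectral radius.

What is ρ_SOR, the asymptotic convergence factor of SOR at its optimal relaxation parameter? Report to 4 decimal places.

ρ_SOR = 0.9610

n=157: λ(B_J) = 1 − λ(A)/2 = cos(kπ/158); k=1 gives ρ_J = 0.9998.
root = sin(π/158) = 0.01988  (since 1−cos² = sin²).
Young: ω* = 2/(1+√(1−ρ_J²)) = 2/(1+0.01988) = 2/1.01988 = 1.9610.
ρ_SOR = ω* − 1 = 1.9610 − 1 = 0.9610.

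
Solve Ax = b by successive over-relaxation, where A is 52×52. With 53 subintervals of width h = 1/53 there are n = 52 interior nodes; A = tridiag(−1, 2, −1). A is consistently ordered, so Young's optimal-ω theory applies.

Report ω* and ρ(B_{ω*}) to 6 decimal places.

ω* = 1.888145, ρ_SOR = 0.888145

n=52: λ(B_J) = 1 − λ(A)/2 = cos(kπ/53); k=1 gives ρ_J = 0.998244.
root = sin(π/53) = 0.0592406  (since 1−cos² = sin²).
[ω*] 2 ÷ (1 + 0.0592406) = 2 ÷ 1.0592406 = 1.888145.
ρ(B_{ω*}) = ω*−1 = 0.888145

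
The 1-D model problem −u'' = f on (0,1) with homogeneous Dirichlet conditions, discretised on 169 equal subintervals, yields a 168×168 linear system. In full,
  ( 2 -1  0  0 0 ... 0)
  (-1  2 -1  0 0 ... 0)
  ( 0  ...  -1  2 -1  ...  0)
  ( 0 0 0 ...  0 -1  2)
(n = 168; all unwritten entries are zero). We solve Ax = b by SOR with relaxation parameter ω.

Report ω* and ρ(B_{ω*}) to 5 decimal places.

ω* = 1.96350, ρ_SOR = 0.96350

B_J for the 168×168 system has eigenvalues cos(kπ/169); ρ_J = cos(π/169) = 0.99983.
√(1 − cos²(π/169)) = sin(π/169) ≈ 0.018588.
Then 2/(1+√(1−ρ_J²)) = 2/(1+0.018588); ω* = 2/1.018588 = 1.96350.
ρ_SOR = ω* − 1 = 1.96350 − 1 = 0.96350.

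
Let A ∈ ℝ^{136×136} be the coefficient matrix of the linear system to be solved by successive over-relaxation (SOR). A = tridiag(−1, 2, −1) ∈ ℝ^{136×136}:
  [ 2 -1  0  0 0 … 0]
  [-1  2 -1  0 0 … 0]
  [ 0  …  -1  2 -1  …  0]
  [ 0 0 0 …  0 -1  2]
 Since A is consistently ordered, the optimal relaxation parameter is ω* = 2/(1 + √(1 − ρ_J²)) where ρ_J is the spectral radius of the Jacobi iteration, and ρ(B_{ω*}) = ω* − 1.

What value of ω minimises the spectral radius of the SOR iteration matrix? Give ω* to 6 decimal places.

ω* = 1.955169

n=136: λ(B_J) = 1 − λ(A)/2 = cos(kπ/137); k=1 gives ρ_J = 0.999737.
1 − cos²(π/137) = sin²(π/137) ⇒ √(1−ρ_J²) = sin(π/137) = 0.0229293.
ω* = 2/(1+0.0229293) = 1.955169
[ρ_SOR] ω* − 1 = 0.955169.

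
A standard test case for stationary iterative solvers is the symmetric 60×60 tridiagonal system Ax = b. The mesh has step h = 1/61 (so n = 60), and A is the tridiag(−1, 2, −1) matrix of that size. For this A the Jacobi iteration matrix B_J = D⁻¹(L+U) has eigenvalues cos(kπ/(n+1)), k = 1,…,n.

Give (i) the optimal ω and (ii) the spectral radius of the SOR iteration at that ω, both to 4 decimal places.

ω* = 1.9021, ρ_SOR = 0.9021

spectrum of D⁻¹(L+U) = {cos(kπ/61) : 1≤k≤60}; ρ_J = cos(π/61) = 0.9987.
√(1 − cos²(π/61)) = sin(π/61) ≈ 0.05148.
Young: ω* = 2/(1+√(1−ρ_J²)) = 2/(1+0.05148) = 2/1.05148 = 1.9021.
ρ_SOR = ω* − 1 ≈ 0.9021.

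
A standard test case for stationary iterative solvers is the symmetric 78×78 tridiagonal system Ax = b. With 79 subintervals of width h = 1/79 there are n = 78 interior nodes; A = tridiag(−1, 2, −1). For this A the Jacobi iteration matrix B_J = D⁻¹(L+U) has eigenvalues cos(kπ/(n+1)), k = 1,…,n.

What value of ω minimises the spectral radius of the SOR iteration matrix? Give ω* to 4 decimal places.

With n=78, ρ(Jacobi) = cos(π/79) = 0.9992.
root = sin(π/79) = 0.03976  (since 1−cos² = sin²).
Young: ω* = 2/(1+√(1−ρ_J²)) = 2/(1+0.03976) = 2/1.03976 = 1.9235.
ρ_SOR = ω* − 1 = 1.9235 − 1 = 0.9235.

ω* = 1.9235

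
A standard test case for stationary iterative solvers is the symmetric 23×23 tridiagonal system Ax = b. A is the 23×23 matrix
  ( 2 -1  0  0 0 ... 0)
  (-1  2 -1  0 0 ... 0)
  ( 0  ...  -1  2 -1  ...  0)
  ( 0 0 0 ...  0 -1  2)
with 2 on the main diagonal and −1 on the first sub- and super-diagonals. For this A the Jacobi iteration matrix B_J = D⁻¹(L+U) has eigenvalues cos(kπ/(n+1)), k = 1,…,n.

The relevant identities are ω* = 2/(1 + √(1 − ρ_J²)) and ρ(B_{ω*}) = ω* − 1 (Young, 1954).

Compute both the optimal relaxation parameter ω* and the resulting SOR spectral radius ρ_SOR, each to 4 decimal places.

ω* = 1.7691, ρ_SOR = 0.7691

spectrum of D⁻¹(L+U) = {cos(kπ/24) : 1≤k≤23}; ρ_J = cos(π/24) = 0.9914.
√(1 − cos²(π/24)) = sin(π/24) ≈ 0.13053.
[ω*] 2 ÷ (1 + 0.13053) = 2 ÷ 1.13053 = 1.7691.
Hence ρ(B_{ω*}) = 1.7691 − 1 = 0.7691.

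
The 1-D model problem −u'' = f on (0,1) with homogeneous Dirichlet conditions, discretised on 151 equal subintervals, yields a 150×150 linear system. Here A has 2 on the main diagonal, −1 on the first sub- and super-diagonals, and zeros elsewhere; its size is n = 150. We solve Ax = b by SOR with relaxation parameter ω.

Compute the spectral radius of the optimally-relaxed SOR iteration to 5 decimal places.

ρ_SOR = 0.95924

n=150: λ(B_J) = 1 − λ(A)/2 = cos(kπ/151); k=1 gives ρ_J = 0.99978.
√(1 − cos²(π/151)) = sin(π/151) ≈ 0.020804.
ω* = 2/(1 + 0.020804) = 2/1.020804 = 1.95924.
ρ(B_{ω*}) = ω*−1 = 0.95924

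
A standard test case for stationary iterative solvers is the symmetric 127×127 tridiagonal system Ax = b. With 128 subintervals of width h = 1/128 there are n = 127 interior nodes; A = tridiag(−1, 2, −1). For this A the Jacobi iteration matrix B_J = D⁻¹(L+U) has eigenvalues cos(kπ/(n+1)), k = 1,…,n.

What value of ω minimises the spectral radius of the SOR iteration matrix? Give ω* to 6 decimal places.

ω* = 1.952093

With n=127, ρ(Jacobi) = cos(π/128) = 0.999699.
√(1−ρ_J²) simplifies to sin(π/128) = 0.0245412.
So ω* = 2/1.0245412 = 1.952093 (Young).
[ρ_SOR] ω* − 1 = 0.952093.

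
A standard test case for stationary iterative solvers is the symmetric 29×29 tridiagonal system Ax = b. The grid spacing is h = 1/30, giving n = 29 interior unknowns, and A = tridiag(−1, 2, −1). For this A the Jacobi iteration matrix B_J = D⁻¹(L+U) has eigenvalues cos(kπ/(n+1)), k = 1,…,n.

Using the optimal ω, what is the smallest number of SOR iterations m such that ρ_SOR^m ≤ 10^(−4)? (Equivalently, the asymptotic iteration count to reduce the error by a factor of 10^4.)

m = 44

½·tridiag(1,0,1) at n=29: λ_k = cos(kπ/30); max |λ| at k=1 ⇒ ρ_J = cos(π/30) ≈ 0.9945219.
√(1−ρ_J²) = |sin(π/30)| = 0.1045285
So ω* = 2/1.1045285 = 1.8107274 (Young).
[ρ_SOR] ω* − 1 = 0.8107274.
ρ_SOR^m ≤ 10^(−4) ⇔ m ≥ 4·ln10/(−ln 0.8107274) = 9.21034/0.209823 = 43.896; m = ⌈43.896⌉ = 44.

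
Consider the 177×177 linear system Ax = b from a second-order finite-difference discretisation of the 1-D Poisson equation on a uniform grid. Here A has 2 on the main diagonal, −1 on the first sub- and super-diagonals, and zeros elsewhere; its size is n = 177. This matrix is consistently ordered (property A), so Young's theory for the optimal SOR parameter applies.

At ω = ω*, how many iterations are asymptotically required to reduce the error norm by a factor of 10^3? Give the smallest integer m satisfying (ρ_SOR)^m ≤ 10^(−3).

½·tridiag(1,0,1) at n=177: λ_k = cos(kπ/178); max |λ| at k=1 ⇒ ρ_J = cos(π/178) ≈ 0.9998443.
√(1−ρ_J²) simplifies to sin(π/178) = 0.0176485.
Young: ω* = 2/(1+√(1−ρ_J²)) = 2/(1+0.0176485) = 2/1.0176485 = 1.9653151.
and ρ(B_{ω*}) = 1.9653151 − 1 = 0.9653151.
3·ln10 = 6.90776; −ln(0.9653151) = 0.0353007; m = ⌈6.90776/0.0353007⌉ = ⌈195.683⌉ = 196.

m = 196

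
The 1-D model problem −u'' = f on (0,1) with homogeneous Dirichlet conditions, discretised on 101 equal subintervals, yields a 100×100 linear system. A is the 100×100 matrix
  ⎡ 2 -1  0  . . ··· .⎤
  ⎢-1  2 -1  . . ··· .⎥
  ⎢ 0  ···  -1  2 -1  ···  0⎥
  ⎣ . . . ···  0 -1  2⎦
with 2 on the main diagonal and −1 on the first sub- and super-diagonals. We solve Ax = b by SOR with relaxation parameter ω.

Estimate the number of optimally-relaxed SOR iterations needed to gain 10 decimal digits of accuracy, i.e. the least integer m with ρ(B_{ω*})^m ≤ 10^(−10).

[ρ_J] n=100: ρ(B_J) = cos(π/(n+1)) = cos(π/101) = 0.9995163.
√(1−ρ_J²) = |sin(π/101)| = 0.0310999
ω* = 2/(1 + 0.0310999) = 2/1.0310999 = 1.9396763.
[ρ_SOR] ω* − 1 = 0.9396763.
(0.9396763)^m ≤ 10^{−10}  ⇒  m·ln(0.9396763) ≤ −10·ln10  ⇒  m ≥ 370.074  ⇒  m = 371

m = 371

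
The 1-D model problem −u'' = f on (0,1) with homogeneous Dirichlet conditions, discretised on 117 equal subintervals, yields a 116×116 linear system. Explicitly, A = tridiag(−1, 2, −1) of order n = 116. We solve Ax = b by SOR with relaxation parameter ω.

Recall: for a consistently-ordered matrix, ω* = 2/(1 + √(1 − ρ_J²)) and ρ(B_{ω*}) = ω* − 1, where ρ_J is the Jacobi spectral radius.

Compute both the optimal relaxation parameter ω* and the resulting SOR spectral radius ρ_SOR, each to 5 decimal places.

½·tridiag(1,0,1) at n=116: λ_k = cos(kπ/117); max |λ| at k=1 ⇒ ρ_J = cos(π/117) ≈ 0.99964.
root = sin(π/117) = 0.026848  (since 1−cos² = sin²).
ω* = 2/(1+0.026848) = 1.94771
ρ_SOR = ω* − 1 ≈ 0.94771.

ω* = 1.94771, ρ_SOR = 0.94771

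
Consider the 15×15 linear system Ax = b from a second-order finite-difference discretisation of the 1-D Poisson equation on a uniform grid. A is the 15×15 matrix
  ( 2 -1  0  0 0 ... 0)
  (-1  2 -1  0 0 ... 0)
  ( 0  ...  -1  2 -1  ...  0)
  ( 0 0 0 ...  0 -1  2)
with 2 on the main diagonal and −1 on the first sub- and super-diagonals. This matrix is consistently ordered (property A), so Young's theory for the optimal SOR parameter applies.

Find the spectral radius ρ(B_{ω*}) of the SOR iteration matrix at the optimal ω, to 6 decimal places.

B_J for the 15×15 system has eigenvalues cos(kπ/16); ρ_J = cos(π/16) = 0.980785.
√(1 − cos²(π/16)) = sin(π/16) ≈ 0.1950903.
ω* = 2/(1 + 0.1950903) = 2/1.1950903 = 1.673514.
[ρ_SOR] ω* − 1 = 0.673514.

ρ_SOR = 0.673514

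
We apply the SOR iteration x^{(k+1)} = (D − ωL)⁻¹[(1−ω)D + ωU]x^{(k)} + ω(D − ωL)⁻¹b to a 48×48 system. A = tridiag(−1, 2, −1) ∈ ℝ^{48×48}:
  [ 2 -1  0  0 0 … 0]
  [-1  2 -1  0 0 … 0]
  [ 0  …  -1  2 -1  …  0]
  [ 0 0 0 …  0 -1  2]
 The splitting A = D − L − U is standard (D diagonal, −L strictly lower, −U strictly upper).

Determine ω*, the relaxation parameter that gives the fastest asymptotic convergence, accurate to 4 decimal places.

With n=48, ρ(Jacobi) = cos(π/49) = 0.9979.
1 − cos²(π/49) = sin²(π/49) ⇒ √(1−ρ_J²) = sin(π/49) = 0.06407.
So ω* = 2/1.06407 = 1.8796 (Young).
[ρ_SOR] ω* − 1 = 0.8796.

ω* = 1.8796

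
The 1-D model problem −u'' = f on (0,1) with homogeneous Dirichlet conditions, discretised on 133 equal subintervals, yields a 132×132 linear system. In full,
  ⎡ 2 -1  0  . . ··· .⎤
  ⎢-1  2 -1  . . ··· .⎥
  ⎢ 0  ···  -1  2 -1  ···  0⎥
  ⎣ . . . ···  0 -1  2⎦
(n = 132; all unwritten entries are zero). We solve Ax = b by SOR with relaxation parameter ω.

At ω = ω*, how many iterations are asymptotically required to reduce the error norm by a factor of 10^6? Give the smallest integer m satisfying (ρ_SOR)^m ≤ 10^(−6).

m = 293

With n=132, ρ(Jacobi) = cos(π/133) = 0.9997210.
root = sin(π/133) = 0.0236188  (since 1−cos² = sin²).
ω* = 2 / (1 + 0.0236188) = 2 / 1.0236188 ≈ 1.9538524.
At ω = 1.9538524 every |λ(B_ω)| = ω−1, so ρ_SOR = 0.9538524.
m ≥ 6·ln10 / (−ln 0.9538524) = 292.414; smallest integer m = 293.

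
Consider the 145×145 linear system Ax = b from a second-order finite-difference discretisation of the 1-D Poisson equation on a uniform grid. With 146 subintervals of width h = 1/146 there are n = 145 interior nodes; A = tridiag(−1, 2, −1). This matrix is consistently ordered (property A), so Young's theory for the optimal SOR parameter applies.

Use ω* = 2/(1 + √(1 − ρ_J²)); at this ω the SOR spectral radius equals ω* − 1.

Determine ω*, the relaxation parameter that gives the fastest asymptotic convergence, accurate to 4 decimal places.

ω* = 1.9579

spectrum of D⁻¹(L+U) = {cos(kπ/146) : 1≤k≤145}; ρ_J = cos(π/146) = 0.9998.
√(1 − cos²(π/146)) = sin(π/146) ≈ 0.02152.
ω* = 2 / (1 + 0.02152) = 2 / 1.02152 ≈ 1.9579.
ρ_SOR = ω* − 1 = 1.9579 − 1 = 0.9579.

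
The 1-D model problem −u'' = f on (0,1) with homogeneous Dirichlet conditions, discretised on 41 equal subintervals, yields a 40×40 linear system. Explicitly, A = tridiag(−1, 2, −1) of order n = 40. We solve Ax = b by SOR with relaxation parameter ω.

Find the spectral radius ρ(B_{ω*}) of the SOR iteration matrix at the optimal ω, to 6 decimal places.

spectrum of D⁻¹(L+U) = {cos(kπ/41) : 1≤k≤40}; ρ_J = cos(π/41) = 0.997066.
root = sin(π/41) = 0.0765493  (since 1−cos² = sin²).
Young: ω* = 2/(1+√(1−ρ_J²)) = 2/(1+0.0765493) = 2/1.0765493 = 1.857788.
[ρ_SOR] ω* − 1 = 0.857788.

ρ_SOR = 0.857788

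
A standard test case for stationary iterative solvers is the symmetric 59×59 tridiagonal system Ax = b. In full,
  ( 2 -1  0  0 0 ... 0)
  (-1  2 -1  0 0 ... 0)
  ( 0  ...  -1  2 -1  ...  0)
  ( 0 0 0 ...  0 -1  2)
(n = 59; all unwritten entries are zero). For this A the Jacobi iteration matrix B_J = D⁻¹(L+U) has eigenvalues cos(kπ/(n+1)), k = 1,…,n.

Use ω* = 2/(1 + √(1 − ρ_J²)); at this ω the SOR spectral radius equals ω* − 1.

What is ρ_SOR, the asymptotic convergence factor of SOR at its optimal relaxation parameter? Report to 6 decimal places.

ρ_SOR = 0.900534

With n=59, ρ(Jacobi) = cos(π/60) = 0.998630.
√(1−ρ_J²) = |sin(π/60)| = 0.0523360
[ω*] 2 ÷ (1 + 0.0523360) = 2 ÷ 1.0523360 = 1.900534.
[ρ_SOR] ω* − 1 = 0.900534.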